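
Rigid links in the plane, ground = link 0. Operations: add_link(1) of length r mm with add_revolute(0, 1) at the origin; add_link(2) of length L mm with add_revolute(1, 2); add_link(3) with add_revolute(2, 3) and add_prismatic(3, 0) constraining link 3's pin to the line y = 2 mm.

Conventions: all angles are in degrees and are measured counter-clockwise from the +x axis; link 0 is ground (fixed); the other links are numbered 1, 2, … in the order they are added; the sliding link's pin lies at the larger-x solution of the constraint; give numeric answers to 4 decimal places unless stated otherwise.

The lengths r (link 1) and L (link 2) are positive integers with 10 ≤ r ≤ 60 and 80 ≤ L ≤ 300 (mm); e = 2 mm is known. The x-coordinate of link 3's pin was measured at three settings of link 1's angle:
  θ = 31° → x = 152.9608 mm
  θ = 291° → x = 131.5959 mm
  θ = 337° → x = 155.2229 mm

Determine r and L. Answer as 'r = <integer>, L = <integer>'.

constraint per measurement: (x − r cos θ)² + (r sin θ − e)² = L²
subtracting the θ₁ and θ₂ equations cancels the r² and L² terms:
r = (x₁² − x₂²) / (2[(x₁cos θ₁ + e sin θ₁) − (x₂cos θ₂ + e sin θ₂)]) = 35.0000 → r = 35
L² = (x₁ − r cos θ₁)² + (r sin θ₁ − e)² = 15375.9913 → L = 124.0000 → L = 124
check at θ₃=337°: x = 155.2229 (printed 155.2229) ✓

r = 35, L = 124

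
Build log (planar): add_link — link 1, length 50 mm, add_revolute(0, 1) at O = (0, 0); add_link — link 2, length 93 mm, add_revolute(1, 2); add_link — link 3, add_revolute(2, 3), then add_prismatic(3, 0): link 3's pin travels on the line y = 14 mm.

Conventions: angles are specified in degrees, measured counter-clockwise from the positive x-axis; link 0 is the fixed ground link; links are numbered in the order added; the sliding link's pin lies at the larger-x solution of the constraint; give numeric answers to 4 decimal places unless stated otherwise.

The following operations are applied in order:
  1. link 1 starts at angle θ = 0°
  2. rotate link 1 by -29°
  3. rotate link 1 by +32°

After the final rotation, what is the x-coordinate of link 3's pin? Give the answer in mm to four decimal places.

geometry: r = 50 mm, L = 93 mm, e = 14 mm; θ starts at 0°
rotate link 1 by -29°: θ ← 0° -29° = -29°
rotate link 1 by +32°: θ ← -29° +32° = 3°
crank pin P = (r cos θ, r sin θ) = (49.931477, 2.616798)
h = r sin θ − e = 2.616798 − 14 = -11.383202
x = r cos θ + √(L² − h²) = 49.931477 + 92.300719 = 142.232196

142.2322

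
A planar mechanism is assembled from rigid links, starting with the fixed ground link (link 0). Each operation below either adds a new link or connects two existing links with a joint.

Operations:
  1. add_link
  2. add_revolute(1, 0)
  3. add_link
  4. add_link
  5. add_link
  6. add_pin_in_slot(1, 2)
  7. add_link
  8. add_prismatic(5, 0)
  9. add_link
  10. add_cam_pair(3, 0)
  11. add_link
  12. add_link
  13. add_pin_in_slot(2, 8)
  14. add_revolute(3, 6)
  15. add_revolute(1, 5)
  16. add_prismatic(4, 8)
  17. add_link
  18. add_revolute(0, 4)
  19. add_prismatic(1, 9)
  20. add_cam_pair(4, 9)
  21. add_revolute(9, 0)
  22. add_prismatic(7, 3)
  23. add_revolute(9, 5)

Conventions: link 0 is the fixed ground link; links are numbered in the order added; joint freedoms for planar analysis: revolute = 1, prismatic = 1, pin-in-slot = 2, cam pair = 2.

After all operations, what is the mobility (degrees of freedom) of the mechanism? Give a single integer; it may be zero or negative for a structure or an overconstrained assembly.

ground; <1,0,0>
#1 <2,0,0>
R:1↔0 J1 <2,1,0>
#2 <3,1,0>
#3 <4,1,0>
#4 <5,1,0>
PS:1↔2 J2 <5,1,1>
#5 <6,1,1>
P:5↔0 J1 <6,2,1>
#6 <7,2,1>
C:3↔0 J2 <7,2,2>
#7 <8,2,2>
#8 <9,2,2>
PS:2↔8 J2 <9,2,3>
R:3↔6 J1 <9,3,3>
R:1↔5 J1 <9,4,3>
P:4↔8 J1 <9,5,3>
#9 <10,5,3>
R:0↔4 J1 <10,6,3>
P:1↔9 J1 <10,7,3>
C:4↔9 J2 <10,7,4>
R:9↔0 J1 <10,8,4>
P:7↔3 J1 <10,9,4>
R:9↔5 J1 <10,10,4>
3×9 − 2×10 − 1×4 = 3

M = 3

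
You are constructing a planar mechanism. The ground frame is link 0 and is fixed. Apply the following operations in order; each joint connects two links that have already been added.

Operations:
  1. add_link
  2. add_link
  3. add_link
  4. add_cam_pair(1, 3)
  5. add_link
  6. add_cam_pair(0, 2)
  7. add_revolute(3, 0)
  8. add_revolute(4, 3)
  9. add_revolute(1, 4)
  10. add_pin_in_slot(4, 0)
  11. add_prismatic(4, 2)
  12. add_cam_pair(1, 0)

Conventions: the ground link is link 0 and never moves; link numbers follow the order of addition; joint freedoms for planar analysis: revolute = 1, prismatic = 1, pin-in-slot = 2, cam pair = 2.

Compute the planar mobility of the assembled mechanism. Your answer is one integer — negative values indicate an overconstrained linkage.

link 0 = ground. State L|J1|J2 = 1|0|0
+link1  2|0|0
+link2  3|0|0
+link3  4|0|0
C(1,3) f=2→J2  4|0|1
+link4  5|0|1
C(0,2) f=2→J2  5|0|2
R(3,0) f=1→J1  5|1|2
R(4,3) f=1→J1  5|2|2
R(1,4) f=1→J1  5|3|2
PS(4,0) f=2→J2  5|3|3
P(4,2) f=1→J1  5|4|3
C(1,0) f=2→J2  5|4|4
M = 3(5−1)−2·4−4 = 12−8−4 = 0

M = 0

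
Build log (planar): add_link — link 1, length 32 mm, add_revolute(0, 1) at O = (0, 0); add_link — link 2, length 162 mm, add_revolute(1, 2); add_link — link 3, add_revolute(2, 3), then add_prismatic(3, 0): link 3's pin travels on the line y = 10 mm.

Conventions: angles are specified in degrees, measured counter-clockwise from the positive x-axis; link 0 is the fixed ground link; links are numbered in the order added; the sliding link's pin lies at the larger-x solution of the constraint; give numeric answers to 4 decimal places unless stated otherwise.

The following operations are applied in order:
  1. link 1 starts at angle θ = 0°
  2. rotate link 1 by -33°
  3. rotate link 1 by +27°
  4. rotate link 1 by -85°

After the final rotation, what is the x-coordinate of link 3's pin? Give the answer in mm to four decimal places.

geometry: r = 32 mm, L = 162 mm, e = 10 mm; θ starts at 0°
rotate link 1 by -33°: θ ← 0° -33° = -33°
rotate link 1 by +27°: θ ← -33° +27° = -6°
rotate link 1 by -85°: θ ← -6° -85° = -91°
crank pin P = (r cos θ, r sin θ) = (-0.558477, -31.995126)
h = r sin θ − e = -31.995126 − 10 = -41.995126
x = r cos θ + √(L² − h²) = -0.558477 + 156.462166 = 155.903689

155.9037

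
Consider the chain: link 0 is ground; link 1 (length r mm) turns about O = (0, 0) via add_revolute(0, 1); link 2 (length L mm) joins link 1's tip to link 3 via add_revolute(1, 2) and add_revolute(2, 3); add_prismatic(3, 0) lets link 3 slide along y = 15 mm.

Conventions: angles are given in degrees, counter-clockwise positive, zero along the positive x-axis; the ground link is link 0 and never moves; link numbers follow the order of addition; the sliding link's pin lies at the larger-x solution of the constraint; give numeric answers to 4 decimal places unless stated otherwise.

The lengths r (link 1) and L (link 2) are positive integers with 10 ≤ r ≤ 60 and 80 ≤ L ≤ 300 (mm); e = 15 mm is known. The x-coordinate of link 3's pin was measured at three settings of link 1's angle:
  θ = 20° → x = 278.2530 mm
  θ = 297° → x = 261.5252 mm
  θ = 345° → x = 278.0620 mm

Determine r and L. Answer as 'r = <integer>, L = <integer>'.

constraint per measurement: (x − r cos θ)² + (r sin θ − e)² = L²
subtracting the θ₁ and θ₂ equations cancels the r² and L² terms:
r = (x₁² − x₂²) / (2[(x₁cos θ₁ + e sin θ₁) − (x₂cos θ₂ + e sin θ₂)]) = 28.0000 → r = 28
L² = (x₁ − r cos θ₁)² + (r sin θ₁ − e)² = 63503.9868 → L = 252.0000 → L = 252
check at θ₃=345°: x = 278.0620 (printed 278.0620) ✓

r = 28, L = 252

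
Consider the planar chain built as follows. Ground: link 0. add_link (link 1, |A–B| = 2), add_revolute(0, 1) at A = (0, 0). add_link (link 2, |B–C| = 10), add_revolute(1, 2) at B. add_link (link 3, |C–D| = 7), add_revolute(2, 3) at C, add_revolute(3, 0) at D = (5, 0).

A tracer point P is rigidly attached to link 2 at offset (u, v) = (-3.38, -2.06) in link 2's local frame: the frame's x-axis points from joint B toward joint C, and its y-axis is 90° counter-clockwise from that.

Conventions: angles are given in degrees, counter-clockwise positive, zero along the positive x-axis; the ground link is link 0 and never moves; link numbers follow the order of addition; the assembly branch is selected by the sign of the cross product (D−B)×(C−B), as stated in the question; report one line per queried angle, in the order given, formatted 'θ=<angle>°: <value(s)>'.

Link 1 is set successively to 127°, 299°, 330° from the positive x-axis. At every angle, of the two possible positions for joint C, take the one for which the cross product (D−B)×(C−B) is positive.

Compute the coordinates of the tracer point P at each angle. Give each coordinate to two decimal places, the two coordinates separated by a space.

A=(0,0), D=(5.00,0)
θ=127°: B = A + 2.00·(cos127°, sin127°) = (-1.2036, 1.5973)
θ=127°: |BD| = 6.4060
θ=127°: circle(B,10.00) ∩ circle(D,7.00): a=7.1836, h=6.9567
θ=127°:   candidates: C₊=(7.4877,6.5430) cross=44.564; C₋=(4.0185,-6.9309) cross=-44.564
θ=127°:   branch + wants cross > 0 → take C=(7.4877,6.5430) (cross=44.564)
θ=127°: ex = (C−B)/|BC| = (0.8691,0.4946); ey = (-0.4946,0.8691)
θ=127°: P = B + -3.38·ex + -2.06·ey = (-3.1225,-1.8648)
θ=299°: B = A + 2.00·(cos299°, sin299°) = (0.9696, -1.7492)
θ=299°: |BD| = 4.3936
θ=299°: circle(B,10.00) ∩ circle(D,7.00): a=8.0007, h=5.9991
θ=299°:   candidates: C₊=(5.9204,6.9392) cross=26.358; C₋=(10.6973,-4.0670) cross=-26.358
θ=299°:   branch + wants cross > 0 → take C=(5.9204,6.9392) (cross=26.358)
θ=299°: ex = (C−B)/|BC| = (0.4951,0.8688); ey = (-0.8688,0.4951)
θ=299°: P = B + -3.38·ex + -2.06·ey = (1.0861,-5.7058)
θ=330°: B = A + 2.00·(cos330°, sin330°) = (1.7321, -1.0000)
θ=330°: |BD| = 3.4175
θ=330°: circle(B,10.00) ∩ circle(D,7.00): a=9.1703, h=3.9882
θ=330°:   candidates: C₊=(9.3340,5.4969) cross=13.630; C₋=(11.6680,-2.1303) cross=-13.630
θ=330°:   branch + wants cross > 0 → take C=(9.3340,5.4969) (cross=13.630)
θ=330°: ex = (C−B)/|BC| = (0.7602,0.6497); ey = (-0.6497,0.7602)
θ=330°: P = B + -3.38·ex + -2.06·ey = (0.5010,-4.7620)

θ=127°: -3.12 -1.86
θ=299°: 1.09 -5.71
θ=330°: 0.50 -4.76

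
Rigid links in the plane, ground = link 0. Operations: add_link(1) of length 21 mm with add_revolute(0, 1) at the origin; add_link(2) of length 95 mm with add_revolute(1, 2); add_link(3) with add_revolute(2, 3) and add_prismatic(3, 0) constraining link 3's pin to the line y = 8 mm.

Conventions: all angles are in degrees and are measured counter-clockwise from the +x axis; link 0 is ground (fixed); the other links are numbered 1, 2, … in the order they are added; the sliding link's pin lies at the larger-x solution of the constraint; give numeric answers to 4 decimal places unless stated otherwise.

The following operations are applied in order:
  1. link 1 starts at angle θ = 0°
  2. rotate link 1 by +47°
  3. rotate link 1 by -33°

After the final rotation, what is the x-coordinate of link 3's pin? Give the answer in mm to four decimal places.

geometry: r = 21 mm, L = 95 mm, e = 8 mm; θ starts at 0°
rotate link 1 by +47°: θ ← 0° +47° = 47°
rotate link 1 by -33°: θ ← 47° -33° = 14°
crank pin P = (r cos θ, r sin θ) = (20.376210, 5.080360)
h = r sin θ − e = 5.080360 − 8 = -2.919640
x = r cos θ + √(L² − h²) = 20.376210 + 94.955125 = 115.331335

115.3313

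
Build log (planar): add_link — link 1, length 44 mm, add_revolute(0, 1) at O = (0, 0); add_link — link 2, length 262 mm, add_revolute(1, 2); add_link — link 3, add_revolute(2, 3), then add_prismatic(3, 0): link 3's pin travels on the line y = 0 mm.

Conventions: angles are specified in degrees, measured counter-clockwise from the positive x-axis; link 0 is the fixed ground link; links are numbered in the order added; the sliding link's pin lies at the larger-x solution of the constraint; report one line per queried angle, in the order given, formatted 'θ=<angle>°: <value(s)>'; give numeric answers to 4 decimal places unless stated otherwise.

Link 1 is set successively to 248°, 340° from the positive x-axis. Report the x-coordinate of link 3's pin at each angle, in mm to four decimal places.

geometry: r = 44 mm, L = 262 mm, e = 0 mm
θ=248°: crank pin P = (r cos θ, r sin θ) = (-16.482690, -40.796090)
θ=248°: h = r sin θ − e = -40.796090 − 0 = -40.796090
θ=248°: x = r cos θ + √(L² − h²) = -16.482690 + 258.804326 = 242.321636
θ=340°: crank pin P = (r cos θ, r sin θ) = (41.346475, -15.048886)
θ=340°: h = r sin θ − e = -15.048886 − 0 = -15.048886
θ=340°: x = r cos θ + √(L² − h²) = 41.346475 + 261.567450 = 302.913926

θ=248°: 242.3216
θ=340°: 302.9139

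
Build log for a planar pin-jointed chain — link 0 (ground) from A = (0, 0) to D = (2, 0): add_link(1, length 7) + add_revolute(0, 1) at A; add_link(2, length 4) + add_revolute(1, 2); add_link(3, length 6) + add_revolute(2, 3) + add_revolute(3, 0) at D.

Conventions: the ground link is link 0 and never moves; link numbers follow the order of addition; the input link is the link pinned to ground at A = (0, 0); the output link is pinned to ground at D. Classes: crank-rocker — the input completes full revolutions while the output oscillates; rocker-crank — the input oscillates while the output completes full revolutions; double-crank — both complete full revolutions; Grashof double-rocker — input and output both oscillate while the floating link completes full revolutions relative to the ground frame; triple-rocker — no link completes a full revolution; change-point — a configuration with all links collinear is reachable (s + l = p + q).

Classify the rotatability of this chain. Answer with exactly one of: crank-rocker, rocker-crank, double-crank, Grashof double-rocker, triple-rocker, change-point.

lengths: ground=2, input=7, coupler=4, output=6
sorted: s=2 (shortest), l=7 (longest), p+q=10
s + l = 9 vs p + q = 10
s + l < p + q (Grashof) with shortest = ground link → double-crank

double-crank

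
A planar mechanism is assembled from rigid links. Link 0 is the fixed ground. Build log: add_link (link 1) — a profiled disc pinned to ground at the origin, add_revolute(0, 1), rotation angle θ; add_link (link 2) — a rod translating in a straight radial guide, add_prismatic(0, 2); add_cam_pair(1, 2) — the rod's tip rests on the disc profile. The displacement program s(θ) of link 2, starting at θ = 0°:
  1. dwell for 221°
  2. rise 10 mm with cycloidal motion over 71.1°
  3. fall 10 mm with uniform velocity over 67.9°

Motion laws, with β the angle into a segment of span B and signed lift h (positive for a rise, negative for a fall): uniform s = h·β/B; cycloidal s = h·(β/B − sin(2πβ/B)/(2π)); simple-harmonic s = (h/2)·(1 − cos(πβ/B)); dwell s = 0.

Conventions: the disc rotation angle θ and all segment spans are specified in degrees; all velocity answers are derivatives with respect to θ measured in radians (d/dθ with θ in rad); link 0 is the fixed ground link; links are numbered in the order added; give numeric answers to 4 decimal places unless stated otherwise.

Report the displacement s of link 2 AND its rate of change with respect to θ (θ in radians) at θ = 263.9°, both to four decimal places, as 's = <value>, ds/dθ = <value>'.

seg 1 [0°–221°] dwell: s stays 0.0000
seg 2 [221°–292.1°] cycloidal, h=10: θ=263.9° here. β=42.9, B=71.1. 10·(0.6034 − sin(2π·0.6034)/(2π)) = 6.9963 → s = 6.9963
velocity in seg [221°–292.1°] (cycloidal), θ in radians: β = 42.9° = 0.7487 rad, B = 71.1° = 1.2409 rad; ds/dθ = (h/B)(1 − cos(2πβ/B)) = (10/1.2409)(1 − cos(2π·0.6034)) = 14.476005 mm/rad

s = 6.9963, ds/dθ = 14.4760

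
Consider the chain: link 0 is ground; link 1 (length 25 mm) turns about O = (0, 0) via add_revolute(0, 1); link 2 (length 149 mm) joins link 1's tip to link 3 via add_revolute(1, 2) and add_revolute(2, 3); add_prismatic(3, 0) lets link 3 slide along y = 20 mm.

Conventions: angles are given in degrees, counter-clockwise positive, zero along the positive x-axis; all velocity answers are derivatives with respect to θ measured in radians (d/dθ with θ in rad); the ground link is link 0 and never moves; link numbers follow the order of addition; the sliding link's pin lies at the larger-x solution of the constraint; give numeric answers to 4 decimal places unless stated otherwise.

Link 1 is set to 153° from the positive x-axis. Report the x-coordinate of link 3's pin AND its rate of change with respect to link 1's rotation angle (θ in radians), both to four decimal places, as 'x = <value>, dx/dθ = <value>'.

geometry: r = 25 mm, L = 149 mm, e = 20 mm
crank pin P = (r cos θ, r sin θ) = (-22.275163, 11.349762)
h = r sin θ − e = 11.349762 − 20 = -8.650238
x = r cos θ + √(L² − h²) = -22.275163 + 148.748692 = 126.473529
dx/dθ = −r sin θ − h·r cos θ/√(L² − h²) (θ in radians; h = -8.650238) = -12.645138

x = 126.4735, dx/dθ = -12.6451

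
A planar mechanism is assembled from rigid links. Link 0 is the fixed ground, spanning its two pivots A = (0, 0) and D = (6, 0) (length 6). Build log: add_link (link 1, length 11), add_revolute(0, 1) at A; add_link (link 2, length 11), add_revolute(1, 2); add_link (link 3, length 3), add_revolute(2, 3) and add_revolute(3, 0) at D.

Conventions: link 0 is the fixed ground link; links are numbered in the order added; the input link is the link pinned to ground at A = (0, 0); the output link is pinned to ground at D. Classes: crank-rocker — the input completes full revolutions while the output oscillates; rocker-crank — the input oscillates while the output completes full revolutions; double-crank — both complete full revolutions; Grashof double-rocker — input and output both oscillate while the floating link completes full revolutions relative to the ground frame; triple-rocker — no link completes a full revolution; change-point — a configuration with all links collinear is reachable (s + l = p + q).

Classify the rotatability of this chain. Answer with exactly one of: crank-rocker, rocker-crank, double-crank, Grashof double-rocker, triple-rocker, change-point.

lengths: ground=6, input=11, coupler=11, output=3
sorted: s=3 (shortest), l=11 (longest), p+q=17
s + l = 14 vs p + q = 17
s + l < p + q (Grashof) with shortest = output link → rocker-crank

rocker-crank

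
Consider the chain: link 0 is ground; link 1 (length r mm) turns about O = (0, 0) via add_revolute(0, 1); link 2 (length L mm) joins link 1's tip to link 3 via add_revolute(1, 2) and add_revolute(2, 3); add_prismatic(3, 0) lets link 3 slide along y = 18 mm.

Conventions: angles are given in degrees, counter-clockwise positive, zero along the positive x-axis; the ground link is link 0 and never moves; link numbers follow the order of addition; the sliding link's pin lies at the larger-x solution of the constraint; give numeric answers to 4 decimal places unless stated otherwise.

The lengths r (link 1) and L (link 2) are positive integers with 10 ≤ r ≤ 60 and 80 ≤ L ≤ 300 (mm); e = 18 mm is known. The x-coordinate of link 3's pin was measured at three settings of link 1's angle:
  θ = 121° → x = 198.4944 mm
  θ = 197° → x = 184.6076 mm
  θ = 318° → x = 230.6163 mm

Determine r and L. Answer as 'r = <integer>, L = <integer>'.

constraint per measurement: (x − r cos θ)² + (r sin θ − e)² = L²
subtracting the θ₁ and θ₂ equations cancels the r² and L² terms:
r = (x₁² − x₂²) / (2[(x₁cos θ₁ + e sin θ₁) − (x₂cos θ₂ + e sin θ₂)]) = 28.0001 → r = 28
L² = (x₁ − r cos θ₁)² + (r sin θ₁ − e)² = 45369.0039 → L = 213.0000 → L = 213
check at θ₃=318°: x = 230.6163 (printed 230.6163) ✓

r = 28, L = 213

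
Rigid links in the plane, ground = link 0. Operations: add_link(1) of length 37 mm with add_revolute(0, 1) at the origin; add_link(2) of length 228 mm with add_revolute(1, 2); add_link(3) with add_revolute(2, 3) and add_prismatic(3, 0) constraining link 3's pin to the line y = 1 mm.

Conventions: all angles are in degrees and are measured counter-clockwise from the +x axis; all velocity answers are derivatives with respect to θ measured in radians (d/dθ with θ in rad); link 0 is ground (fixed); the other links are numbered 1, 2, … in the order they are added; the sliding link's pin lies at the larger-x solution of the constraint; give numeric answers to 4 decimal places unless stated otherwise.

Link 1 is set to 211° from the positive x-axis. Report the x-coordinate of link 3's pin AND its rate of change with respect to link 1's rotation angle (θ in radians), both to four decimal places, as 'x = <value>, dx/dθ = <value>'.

geometry: r = 37 mm, L = 228 mm, e = 1 mm
crank pin P = (r cos θ, r sin θ) = (-31.715190, -19.056409)
h = r sin θ − e = -19.056409 − 1 = -20.056409
x = r cos θ + √(L² − h²) = -31.715190 + 227.116139 = 195.400949
dx/dθ = −r sin θ − h·r cos θ/√(L² − h²) (θ in radians; h = -20.056409) = 16.255671

x = 195.4009, dx/dθ = 16.2557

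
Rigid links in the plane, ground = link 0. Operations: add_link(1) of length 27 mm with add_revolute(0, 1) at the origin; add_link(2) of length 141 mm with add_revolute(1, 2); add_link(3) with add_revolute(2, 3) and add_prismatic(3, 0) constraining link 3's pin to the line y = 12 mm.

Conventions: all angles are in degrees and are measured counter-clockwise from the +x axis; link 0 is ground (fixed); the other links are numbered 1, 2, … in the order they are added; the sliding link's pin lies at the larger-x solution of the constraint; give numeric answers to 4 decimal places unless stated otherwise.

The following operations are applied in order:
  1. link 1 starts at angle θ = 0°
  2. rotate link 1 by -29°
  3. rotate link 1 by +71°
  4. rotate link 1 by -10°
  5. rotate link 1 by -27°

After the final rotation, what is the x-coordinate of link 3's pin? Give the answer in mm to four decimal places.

geometry: r = 27 mm, L = 141 mm, e = 12 mm; θ starts at 0°
rotate link 1 by -29°: θ ← 0° -29° = -29°
rotate link 1 by +71°: θ ← -29° +71° = 42°
rotate link 1 by -10°: θ ← 42° -10° = 32°
rotate link 1 by -27°: θ ← 32° -27° = 5°
crank pin P = (r cos θ, r sin θ) = (26.897257, 2.353205)
h = r sin θ − e = 2.353205 − 12 = -9.646795
x = r cos θ + √(L² − h²) = 26.897257 + 140.669611 = 167.566867

167.5669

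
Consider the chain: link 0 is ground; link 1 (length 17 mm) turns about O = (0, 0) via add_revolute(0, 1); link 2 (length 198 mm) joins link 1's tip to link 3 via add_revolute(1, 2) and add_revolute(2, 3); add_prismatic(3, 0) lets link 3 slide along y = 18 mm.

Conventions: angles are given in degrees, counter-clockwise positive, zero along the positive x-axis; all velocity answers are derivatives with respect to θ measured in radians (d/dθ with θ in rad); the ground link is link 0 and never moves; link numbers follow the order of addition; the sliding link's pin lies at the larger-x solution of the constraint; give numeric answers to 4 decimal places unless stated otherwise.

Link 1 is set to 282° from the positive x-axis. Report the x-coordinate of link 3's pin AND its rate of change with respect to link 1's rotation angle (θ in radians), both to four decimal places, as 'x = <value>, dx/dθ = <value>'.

geometry: r = 17 mm, L = 198 mm, e = 18 mm
crank pin P = (r cos θ, r sin θ) = (3.534499, -16.628509)
h = r sin θ − e = -16.628509 − 18 = -34.628509
x = r cos θ + √(L² − h²) = 3.534499 + 194.948368 = 198.482867
dx/dθ = −r sin θ − h·r cos θ/√(L² − h²) (θ in radians; h = -34.628509) = 17.256339

x = 198.4829, dx/dθ = 17.2563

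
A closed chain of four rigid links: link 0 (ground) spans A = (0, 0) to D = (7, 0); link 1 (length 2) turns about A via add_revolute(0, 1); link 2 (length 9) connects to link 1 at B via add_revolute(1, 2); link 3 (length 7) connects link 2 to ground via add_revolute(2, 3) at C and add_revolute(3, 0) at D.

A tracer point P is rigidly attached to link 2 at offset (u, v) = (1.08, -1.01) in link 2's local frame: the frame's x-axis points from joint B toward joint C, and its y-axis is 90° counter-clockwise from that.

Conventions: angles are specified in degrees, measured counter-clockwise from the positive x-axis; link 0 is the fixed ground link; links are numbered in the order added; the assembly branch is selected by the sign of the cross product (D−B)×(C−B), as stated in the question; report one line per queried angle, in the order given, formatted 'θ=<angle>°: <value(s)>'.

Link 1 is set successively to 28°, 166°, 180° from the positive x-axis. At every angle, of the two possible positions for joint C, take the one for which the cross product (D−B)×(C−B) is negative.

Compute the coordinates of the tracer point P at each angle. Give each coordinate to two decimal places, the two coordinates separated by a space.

A=(0,0), D=(7.00,0)
θ=28°: B = A + 2.00·(cos28°, sin28°) = (1.7659, 0.9389)
θ=28°: |BD| = 5.3177
θ=28°: circle(B,9.00) ∩ circle(D,7.00): a=5.6677, h=6.9912
θ=28°:   candidates: C₊=(8.5790,6.8196) cross=37.177; C₋=(6.1101,-6.9432) cross=-37.177
θ=28°:   branch - wants cross < 0 → take C=(6.1101,-6.9432) (cross=-37.177)
θ=28°: ex = (C−B)/|BC| = (0.4827,-0.8758); ey = (0.8758,0.4827)
θ=28°: P = B + 1.08·ex + -1.01·ey = (1.4026,-0.4944)
θ=166°: B = A + 2.00·(cos166°, sin166°) = (-1.9406, 0.4838)
θ=166°: |BD| = 8.9537
θ=166°: circle(B,9.00) ∩ circle(D,7.00): a=6.2638, h=6.4626
θ=166°:   candidates: C₊=(4.6633,6.5985) cross=57.864; C₋=(3.9648,-6.3078) cross=-57.864
θ=166°:   branch - wants cross < 0 → take C=(3.9648,-6.3078) (cross=-57.864)
θ=166°: ex = (C−B)/|BC| = (0.6562,-0.7546); ey = (0.7546,0.6562)
θ=166°: P = B + 1.08·ex + -1.01·ey = (-1.9941,-0.9939)
θ=180°: B = A + 2.00·(cos180°, sin180°) = (-2.0000, 0.0000)
θ=180°: |BD| = 9.0000
θ=180°: circle(B,9.00) ∩ circle(D,7.00): a=6.2778, h=6.4490
θ=180°:   candidates: C₊=(4.2778,6.4490) cross=58.041; C₋=(4.2778,-6.4490) cross=-58.041
θ=180°:   branch - wants cross < 0 → take C=(4.2778,-6.4490) (cross=-58.041)
θ=180°: ex = (C−B)/|BC| = (0.6975,-0.7166); ey = (0.7166,0.6975)
θ=180°: P = B + 1.08·ex + -1.01·ey = (-1.9704,-1.4784)

θ=28°: 1.40 -0.49
θ=166°: -1.99 -0.99
θ=180°: -1.97 -1.48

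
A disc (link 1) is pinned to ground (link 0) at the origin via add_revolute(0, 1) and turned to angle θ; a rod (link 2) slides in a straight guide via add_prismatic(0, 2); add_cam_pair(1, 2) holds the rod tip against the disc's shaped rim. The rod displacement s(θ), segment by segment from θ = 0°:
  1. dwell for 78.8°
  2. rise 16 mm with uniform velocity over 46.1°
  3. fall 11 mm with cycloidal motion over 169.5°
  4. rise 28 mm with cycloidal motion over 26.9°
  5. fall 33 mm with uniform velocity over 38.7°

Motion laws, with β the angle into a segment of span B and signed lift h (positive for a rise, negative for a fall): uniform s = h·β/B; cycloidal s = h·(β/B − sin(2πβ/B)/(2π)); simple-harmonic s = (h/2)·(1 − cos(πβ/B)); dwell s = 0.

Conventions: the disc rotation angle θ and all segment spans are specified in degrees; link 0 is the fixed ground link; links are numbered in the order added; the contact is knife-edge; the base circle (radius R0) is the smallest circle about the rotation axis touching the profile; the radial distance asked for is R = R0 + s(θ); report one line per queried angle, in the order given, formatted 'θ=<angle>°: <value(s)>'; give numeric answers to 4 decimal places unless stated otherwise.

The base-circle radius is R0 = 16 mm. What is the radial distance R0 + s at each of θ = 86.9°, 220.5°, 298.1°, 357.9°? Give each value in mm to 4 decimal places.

segment 1 (0° to 78.8°, dwell): s unchanged at 0.0000
θ = 86.9° falls in segment 2 (78.8° to 124.9°, uniform, h = 16): β = 86.9 − 78.8 = 8.1°, B = 46.1°; Δs = 16·8.1/46.1 = 2.8113; s = 0.0000 + 2.8113 = 2.8113
segment 2 (78.8° to 124.9°, uniform, h = 16) is passed completely: s = 0.0000 + (16) = 16.0000
θ = 220.5° falls in segment 3 (124.9° to 294.4°, cycloidal, h = -11): β = 220.5 − 124.9 = 95.6°, B = 169.5°; Δs = -11·(0.5640 − sin(2π·0.5640)/(2π)) = -6.8894; s = 16.0000 − 6.8894 = 9.1106
segment 3 (124.9° to 294.4°, cycloidal, h = -11) is passed completely: s = 16.0000 + (-11) = 5.0000
θ = 298.1° falls in segment 4 (294.4° to 321.3°, cycloidal, h = 28): β = 298.1 − 294.4 = 3.7°, B = 26.9°; Δs = 28·(0.1375 − sin(2π·0.1375)/(2π)) = 0.4618; s = 5.0000 + 0.4618 = 5.4618
segment 4 (294.4° to 321.3°, cycloidal, h = 28) is passed completely: s = 5.0000 + (28) = 33.0000
θ = 357.9° falls in segment 5 (321.3° to 360°, uniform, h = -33): β = 357.9 − 321.3 = 36.6°, B = 38.7°; Δs = -33·36.6/38.7 = -31.2093; s = 33.0000 − 31.2093 = 1.7907
θ=86.9°: R = R0 + s = 16 + 2.8113 = 18.8113
θ=220.5°: R = R0 + s = 16 + 9.1106 = 25.1106
θ=298.1°: R = R0 + s = 16 + 5.4618 = 21.4618
θ=357.9°: R = R0 + s = 16 + 1.7907 = 17.7907

θ=86.9°: 18.8113
θ=220.5°: 25.1106
θ=298.1°: 21.4618
θ=357.9°: 17.7907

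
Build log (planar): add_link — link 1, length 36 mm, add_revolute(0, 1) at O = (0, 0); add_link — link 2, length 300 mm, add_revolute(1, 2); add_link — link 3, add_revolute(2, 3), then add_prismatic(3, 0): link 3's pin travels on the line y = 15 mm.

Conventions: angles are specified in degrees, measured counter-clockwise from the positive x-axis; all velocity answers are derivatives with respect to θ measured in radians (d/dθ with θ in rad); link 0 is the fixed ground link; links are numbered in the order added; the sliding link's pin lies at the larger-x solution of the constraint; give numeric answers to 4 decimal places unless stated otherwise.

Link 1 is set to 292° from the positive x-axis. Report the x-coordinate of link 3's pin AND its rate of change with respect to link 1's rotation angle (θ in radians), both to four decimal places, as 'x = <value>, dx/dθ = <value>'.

geometry: r = 36 mm, L = 300 mm, e = 15 mm
crank pin P = (r cos θ, r sin θ) = (13.485837, -33.378619)
h = r sin θ − e = -33.378619 − 15 = -48.378619
x = r cos θ + √(L² − h²) = 13.485837 + 296.073486 = 309.559324
dx/dθ = −r sin θ − h·r cos θ/√(L² − h²) (θ in radians; h = -48.378619) = 35.582214

x = 309.5593, dx/dθ = 35.5822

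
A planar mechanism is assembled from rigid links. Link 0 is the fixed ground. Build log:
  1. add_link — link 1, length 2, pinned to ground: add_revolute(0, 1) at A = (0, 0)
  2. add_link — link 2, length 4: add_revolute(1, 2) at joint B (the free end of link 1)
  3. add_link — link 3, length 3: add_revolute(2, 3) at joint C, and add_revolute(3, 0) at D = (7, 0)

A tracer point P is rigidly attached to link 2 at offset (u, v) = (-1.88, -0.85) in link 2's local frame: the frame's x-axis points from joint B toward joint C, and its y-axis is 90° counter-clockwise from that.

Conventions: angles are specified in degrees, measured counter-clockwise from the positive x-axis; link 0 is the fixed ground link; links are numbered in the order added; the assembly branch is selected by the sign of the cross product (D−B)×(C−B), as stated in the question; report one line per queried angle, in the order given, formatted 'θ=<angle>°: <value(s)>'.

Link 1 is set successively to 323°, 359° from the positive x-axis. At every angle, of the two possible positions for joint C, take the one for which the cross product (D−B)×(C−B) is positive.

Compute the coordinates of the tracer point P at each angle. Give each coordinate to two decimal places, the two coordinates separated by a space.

A=(0,0), D=(7.00,0)
θ=323°: B = A + 2.00·(cos323°, sin323°) = (1.5973, -1.2036)
θ=323°: |BD| = 5.5352
θ=323°: circle(B,4.00) ∩ circle(D,3.00): a=3.3999, h=2.1073
θ=323°:   candidates: C₊=(4.4576,1.5925) cross=11.664; C₋=(5.3741,-2.5212) cross=-11.664
θ=323°:   branch + wants cross > 0 → take C=(4.4576,1.5925) (cross=11.664)
θ=323°: ex = (C−B)/|BC| = (0.7151,0.6990); ey = (-0.6990,0.7151)
θ=323°: P = B + -1.88·ex + -0.85·ey = (0.8471,-3.1256)
θ=359°: B = A + 2.00·(cos359°, sin359°) = (1.9997, -0.0349)
θ=359°: |BD| = 5.0004
θ=359°: circle(B,4.00) ∩ circle(D,3.00): a=3.2002, h=2.3998
θ=359°:   candidates: C₊=(5.1830,2.3872) cross=12.000; C₋=(5.2165,-2.4123) cross=-12.000
θ=359°:   branch + wants cross > 0 → take C=(5.1830,2.3872) (cross=12.000)
θ=359°: ex = (C−B)/|BC| = (0.7958,0.6055); ey = (-0.6055,0.7958)
θ=359°: P = B + -1.88·ex + -0.85·ey = (1.0182,-1.8497)

θ=323°: 0.85 -3.13
θ=359°: 1.02 -1.85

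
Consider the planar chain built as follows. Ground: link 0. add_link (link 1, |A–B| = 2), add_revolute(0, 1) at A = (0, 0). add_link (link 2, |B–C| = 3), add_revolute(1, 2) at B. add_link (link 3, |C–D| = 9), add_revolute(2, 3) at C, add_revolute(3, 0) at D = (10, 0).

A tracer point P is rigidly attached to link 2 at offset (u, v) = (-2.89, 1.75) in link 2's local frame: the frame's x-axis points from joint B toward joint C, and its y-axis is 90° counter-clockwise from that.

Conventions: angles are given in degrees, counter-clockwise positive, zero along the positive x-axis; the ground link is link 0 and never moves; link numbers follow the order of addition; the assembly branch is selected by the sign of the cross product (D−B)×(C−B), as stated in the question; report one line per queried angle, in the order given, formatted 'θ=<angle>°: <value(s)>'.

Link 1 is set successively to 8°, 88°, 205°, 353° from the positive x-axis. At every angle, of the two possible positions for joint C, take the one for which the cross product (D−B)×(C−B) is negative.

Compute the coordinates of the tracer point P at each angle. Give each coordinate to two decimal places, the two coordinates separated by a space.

A=(0,0), D=(10.00,0)
θ=8°: B = A + 2.00·(cos8°, sin8°) = (1.9805, 0.2783)
θ=8°: |BD| = 8.0243
θ=8°: circle(B,3.00) ∩ circle(D,9.00): a=-0.4742, h=2.9623
θ=8°:   candidates: C₊=(1.6093,3.2553) cross=23.770; C₋=(1.4038,-2.6657) cross=-23.770
θ=8°:   branch - wants cross < 0 → take C=(1.4038,-2.6657) (cross=-23.770)
θ=8°: ex = (C−B)/|BC| = (-0.1922,-0.9813); ey = (0.9813,-0.1922)
θ=8°: P = B + -2.89·ex + 1.75·ey = (4.2535,2.7780)
θ=88°: B = A + 2.00·(cos88°, sin88°) = (0.0698, 1.9988)
θ=88°: |BD| = 10.1294
θ=88°: circle(B,3.00) ∩ circle(D,9.00): a=1.5107, h=2.5919
θ=88°:   candidates: C₊=(2.0622,4.2416) cross=26.254; C₋=(1.0393,-0.8402) cross=-26.254
θ=88°:   branch - wants cross < 0 → take C=(1.0393,-0.8402) (cross=-26.254)
θ=88°: ex = (C−B)/|BC| = (0.3232,-0.9463); ey = (0.9463,0.3232)
θ=88°: P = B + -2.89·ex + 1.75·ey = (0.7919,5.2993)
θ=205°: B = A + 2.00·(cos205°, sin205°) = (-1.8126, -0.8452)
θ=205°: |BD| = 11.8428
θ=205°: circle(B,3.00) ∩ circle(D,9.00): a=2.8816, h=0.8345
θ=205°:   candidates: C₊=(1.0021,0.1928) cross=9.883; C₋=(1.1212,-1.4720) cross=-9.883
θ=205°:   branch - wants cross < 0 → take C=(1.1212,-1.4720) (cross=-9.883)
θ=205°: ex = (C−B)/|BC| = (0.9779,-0.2089); ey = (0.2089,0.9779)
θ=205°: P = B + -2.89·ex + 1.75·ey = (-4.2733,1.4699)
θ=353°: B = A + 2.00·(cos353°, sin353°) = (1.9851, -0.2437)
θ=353°: |BD| = 8.0186
θ=353°: circle(B,3.00) ∩ circle(D,9.00): a=-0.4802, h=2.9613
θ=353°:   candidates: C₊=(1.4151,2.7016) cross=23.746; C₋=(1.5951,-3.2183) cross=-23.746
θ=353°:   branch - wants cross < 0 → take C=(1.5951,-3.2183) (cross=-23.746)
θ=353°: ex = (C−B)/|BC| = (-0.1300,-0.9915); ey = (0.9915,-0.1300)
θ=353°: P = B + -2.89·ex + 1.75·ey = (4.0960,2.3942)

θ=8°: 4.25 2.78
θ=88°: 0.79 5.30
θ=205°: -4.27 1.47
θ=353°: 4.10 2.39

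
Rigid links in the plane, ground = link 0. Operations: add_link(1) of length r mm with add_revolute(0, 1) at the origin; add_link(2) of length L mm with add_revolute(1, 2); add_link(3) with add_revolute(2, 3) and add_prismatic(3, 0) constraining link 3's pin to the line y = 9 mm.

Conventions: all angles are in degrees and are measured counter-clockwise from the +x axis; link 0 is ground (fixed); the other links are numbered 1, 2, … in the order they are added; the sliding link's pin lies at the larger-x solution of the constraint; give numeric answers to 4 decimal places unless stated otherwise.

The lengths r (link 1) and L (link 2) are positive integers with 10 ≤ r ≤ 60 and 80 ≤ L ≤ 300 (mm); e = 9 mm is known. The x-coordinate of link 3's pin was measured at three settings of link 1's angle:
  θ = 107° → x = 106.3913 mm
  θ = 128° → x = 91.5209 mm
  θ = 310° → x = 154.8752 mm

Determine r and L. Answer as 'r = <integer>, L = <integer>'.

constraint per measurement: (x − r cos θ)² + (r sin θ − e)² = L²
subtracting the θ₁ and θ₂ equations cancels the r² and L² terms:
r = (x₁² − x₂²) / (2[(x₁cos θ₁ + e sin θ₁) − (x₂cos θ₂ + e sin θ₂)]) = 55.0002 → r = 55
L² = (x₁ − r cos θ₁)² + (r sin θ₁ − e)² = 16900.0056 → L = 130.0000 → L = 130
check at θ₃=310°: x = 154.8752 (printed 154.8752) ✓

r = 55, L = 130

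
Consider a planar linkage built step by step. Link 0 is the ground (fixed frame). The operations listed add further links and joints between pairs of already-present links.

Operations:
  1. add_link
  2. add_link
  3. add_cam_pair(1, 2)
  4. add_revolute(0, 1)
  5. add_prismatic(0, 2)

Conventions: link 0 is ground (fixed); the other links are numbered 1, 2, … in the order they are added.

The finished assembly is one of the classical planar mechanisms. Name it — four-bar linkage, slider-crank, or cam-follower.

links: 3 (incl. ground); joints: 1 revolute, 1 prismatic, 1 higher (cam) pair, forming one closed loop
3 links, revolute + prismatic + higher pair in one loop → cam-follower

cam-follower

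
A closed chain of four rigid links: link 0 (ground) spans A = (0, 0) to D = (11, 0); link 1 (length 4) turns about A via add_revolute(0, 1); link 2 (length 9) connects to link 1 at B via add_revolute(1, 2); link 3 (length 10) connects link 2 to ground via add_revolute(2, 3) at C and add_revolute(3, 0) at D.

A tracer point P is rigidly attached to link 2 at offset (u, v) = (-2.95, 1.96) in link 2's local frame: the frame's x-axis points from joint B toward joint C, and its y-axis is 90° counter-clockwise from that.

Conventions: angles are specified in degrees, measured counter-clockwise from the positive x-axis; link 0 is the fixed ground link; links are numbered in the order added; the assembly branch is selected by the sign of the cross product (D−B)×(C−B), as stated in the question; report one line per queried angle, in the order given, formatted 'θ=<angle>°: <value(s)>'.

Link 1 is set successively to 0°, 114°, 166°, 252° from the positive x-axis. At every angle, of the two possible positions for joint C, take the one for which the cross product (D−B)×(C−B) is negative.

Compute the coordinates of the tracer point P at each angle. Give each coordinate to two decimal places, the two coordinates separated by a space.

A=(0,0), D=(11.00,0)
θ=0°: B = A + 4.00·(cos0°, sin0°) = (4.0000, 0.0000)
θ=0°: |BD| = 7.0000
θ=0°: circle(B,9.00) ∩ circle(D,10.00): a=2.1429, h=8.7412
θ=0°:   candidates: C₊=(6.1429,8.7412) cross=61.188; C₋=(6.1429,-8.7412) cross=-61.188
θ=0°:   branch - wants cross < 0 → take C=(6.1429,-8.7412) (cross=-61.188)
θ=0°: ex = (C−B)/|BC| = (0.2381,-0.9712); ey = (0.9712,0.2381)
θ=0°: P = B + -2.95·ex + 1.96·ey = (5.2013,3.3318)
θ=114°: B = A + 4.00·(cos114°, sin114°) = (-1.6269, 3.6542)
θ=114°: |BD| = 13.1451
θ=114°: circle(B,9.00) ∩ circle(D,10.00): a=5.8498, h=6.8396
θ=114°:   candidates: C₊=(5.8936,8.5980) cross=89.906; C₋=(2.0910,-4.5420) cross=-89.906
θ=114°:   branch - wants cross < 0 → take C=(2.0910,-4.5420) (cross=-89.906)
θ=114°: ex = (C−B)/|BC| = (0.4131,-0.9107); ey = (0.9107,0.4131)
θ=114°: P = B + -2.95·ex + 1.96·ey = (-1.0607,7.1504)
θ=166°: B = A + 4.00·(cos166°, sin166°) = (-3.8812, 0.9677)
θ=166°: |BD| = 14.9126
θ=166°: circle(B,9.00) ∩ circle(D,10.00): a=6.8193, h=5.8735
θ=166°:   candidates: C₊=(3.3048,6.3863) cross=87.589; C₋=(2.5426,-5.3359) cross=-87.589
θ=166°:   branch - wants cross < 0 → take C=(2.5426,-5.3359) (cross=-87.589)
θ=166°: ex = (C−B)/|BC| = (0.7138,-0.7004); ey = (0.7004,0.7138)
θ=166°: P = B + -2.95·ex + 1.96·ey = (-4.6140,4.4328)
θ=252°: B = A + 4.00·(cos252°, sin252°) = (-1.2361, -3.8042)
θ=252°: |BD| = 12.8138
θ=252°: circle(B,9.00) ∩ circle(D,10.00): a=5.6655, h=6.9930
θ=252°:   candidates: C₊=(2.0979,4.5555) cross=89.607; C₋=(6.2501,-8.7999) cross=-89.607
θ=252°:   branch - wants cross < 0 → take C=(6.2501,-8.7999) (cross=-89.607)
θ=252°: ex = (C−B)/|BC| = (0.8318,-0.5551); ey = (0.5551,0.8318)
θ=252°: P = B + -2.95·ex + 1.96·ey = (-2.6019,-0.5364)

θ=0°: 5.20 3.33
θ=114°: -1.06 7.15
θ=166°: -4.61 4.43
θ=252°: -2.60 -0.54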